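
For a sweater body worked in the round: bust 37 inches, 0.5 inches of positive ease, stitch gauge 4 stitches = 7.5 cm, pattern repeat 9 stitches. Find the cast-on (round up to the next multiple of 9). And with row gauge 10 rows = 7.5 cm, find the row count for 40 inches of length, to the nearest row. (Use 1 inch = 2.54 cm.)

Finished = 37 + 0.5 = 37.5 inches.
37.5 inches × 2.54 = 95.25 cm.
4/7.5 = 0.533 sts per cm; 95.25 × 0.533 = 50.80 sts.
Next multiple of 9 → 54.
40 inches = 101.60 cm; × 1.333 = 135.47 → 135 rows.

Cast on 54 stitches; work 135 rows.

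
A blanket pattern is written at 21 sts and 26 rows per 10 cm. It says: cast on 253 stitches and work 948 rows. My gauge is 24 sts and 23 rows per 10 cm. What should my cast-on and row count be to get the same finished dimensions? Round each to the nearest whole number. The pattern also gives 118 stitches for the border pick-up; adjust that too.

Stitches: 253 × 24/21 = 289.14 → 289.
Rows: 948 × 23/26 = 838.62 → 839.
border pick-up: 118 × 24/21 = 134.86 → 135.

Cast on 289 stitches; work 839 rows; border pick-up 135 stitches.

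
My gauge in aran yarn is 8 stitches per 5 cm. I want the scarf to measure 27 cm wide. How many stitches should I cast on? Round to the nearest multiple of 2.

8 stitches / 5 cm = 1.6 stitches per cm.
27 × 1.6 = 43.20 stitches.
Round to nearest multiple of 2 → 44.

44 stitches.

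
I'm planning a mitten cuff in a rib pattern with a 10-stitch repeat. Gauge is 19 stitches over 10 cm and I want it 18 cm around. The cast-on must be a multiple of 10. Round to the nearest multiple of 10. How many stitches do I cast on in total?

CO 30 sts.

19 / 10 = 1.9 sts per cm.
18 × 1.9 = 34.20 sts.
Nearest multiple of 10: 30.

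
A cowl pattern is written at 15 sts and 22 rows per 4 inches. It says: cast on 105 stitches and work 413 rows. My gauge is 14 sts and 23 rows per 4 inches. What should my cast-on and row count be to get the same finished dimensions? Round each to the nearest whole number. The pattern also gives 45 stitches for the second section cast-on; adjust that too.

Stitches: 105 × 14/15 = 98.00 → 98.
Rows: 413 × 23/22 = 431.77 → 432.
second section cast-on: 45 × 14/15 = 42.00 → 42.

Cast on 98 stitches; work 432 rows; second section cast-on 42 stitches.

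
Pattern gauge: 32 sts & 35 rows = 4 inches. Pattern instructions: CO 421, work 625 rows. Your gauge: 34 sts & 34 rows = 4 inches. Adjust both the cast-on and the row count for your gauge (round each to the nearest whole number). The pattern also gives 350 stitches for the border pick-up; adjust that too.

Stitches: 421 × 34/32 = 447.31 → 447.
Rows: 625 × 34/35 = 607.14 → 607.
border pick-up: 350 × 34/32 = 371.88 → 372.

Cast on 447 stitches; work 607 rows; border pick-up 372 stitches.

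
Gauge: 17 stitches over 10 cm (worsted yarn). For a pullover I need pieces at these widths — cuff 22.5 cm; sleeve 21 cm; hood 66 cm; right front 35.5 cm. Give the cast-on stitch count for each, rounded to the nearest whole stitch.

Rate = 17/10 = 1.7 sts per cm.
cuff: 22.5 × 1.7 = 38.25 → 38.
sleeve: 21 × 1.7 = 35.70 → 36.
hood: 66 × 1.7 = 112.20 → 112.
right front: 35.5 × 1.7 = 60.35 → 60.

cuff 38; sleeve 36; hood 112; right front 60.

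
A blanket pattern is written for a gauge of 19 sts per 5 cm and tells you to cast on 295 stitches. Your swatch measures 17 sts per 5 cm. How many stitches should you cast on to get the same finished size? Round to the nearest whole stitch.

Scale factor = 17 / 19 = 0.895.
295 × 17 / 19 = 263.95 sts.
→ 264 sts.

Cast on 264 stitches.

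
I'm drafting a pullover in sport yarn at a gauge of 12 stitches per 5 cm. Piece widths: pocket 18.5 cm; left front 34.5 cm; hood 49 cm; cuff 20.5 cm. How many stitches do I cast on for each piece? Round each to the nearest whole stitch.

pocket 44; left front 83; hood 118; cuff 49.

Rate = 12/5 = 2.4 sts per cm.
pocket: 18.5 × 2.4 = 44.40 → 44.
left front: 34.5 × 2.4 = 82.80 → 83.
hood: 49 × 2.4 = 117.60 → 118.
cuff: 20.5 × 2.4 = 49.20 → 49.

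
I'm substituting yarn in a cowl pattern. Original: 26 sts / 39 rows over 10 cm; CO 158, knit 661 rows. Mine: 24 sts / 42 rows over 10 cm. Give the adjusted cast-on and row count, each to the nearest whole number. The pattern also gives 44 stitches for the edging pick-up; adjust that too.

Stitches: 158 × 24/26 = 145.85 → 146.
Rows: 661 × 42/39 = 711.85 → 712.
edging pick-up: 44 × 24/26 = 40.62 → 41.

Cast on 146 stitches; work 712 rows; edging pick-up 41 stitches.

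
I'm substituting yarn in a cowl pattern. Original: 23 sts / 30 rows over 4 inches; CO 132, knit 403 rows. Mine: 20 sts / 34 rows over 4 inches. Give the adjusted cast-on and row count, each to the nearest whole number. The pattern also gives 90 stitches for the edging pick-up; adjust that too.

Cast on 115 stitches; work 457 rows; edging pick-up 78 stitches.

Stitches: 132 × 20/23 = 114.78 → 115.
Rows: 403 × 34/30 = 456.73 → 457.
edging pick-up: 90 × 20/23 = 78.26 → 78.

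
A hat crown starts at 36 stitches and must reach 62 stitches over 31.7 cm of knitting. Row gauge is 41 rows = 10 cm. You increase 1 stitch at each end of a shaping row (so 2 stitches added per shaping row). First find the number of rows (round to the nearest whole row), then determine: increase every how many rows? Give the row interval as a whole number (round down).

Rows = 31.7 × 4.1 = 130.0 → 130 rows.
Stitches to add: 26 → 13 shaping rows (at 2 st each).
130 / 13 = 10.00 → every 10 rows.

Increase every 10th row.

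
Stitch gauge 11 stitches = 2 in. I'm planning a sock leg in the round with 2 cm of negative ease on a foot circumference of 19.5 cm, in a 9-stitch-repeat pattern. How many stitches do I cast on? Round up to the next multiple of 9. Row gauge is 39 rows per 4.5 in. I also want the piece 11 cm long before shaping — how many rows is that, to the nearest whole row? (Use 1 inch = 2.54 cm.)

Finished = 19.5 − 2 = 17.5 cm.
17.5 cm × 1/2.54 = 6.89 inches.
11/2 = 5.5 sts per in; 6.89 × 5.5 = 37.89 sts.
Next multiple of 9 → 45.
11 cm = 4.33 inches; × 8.667 = 37.53 → 38 rows.

Cast on 45 stitches; work 38 rows.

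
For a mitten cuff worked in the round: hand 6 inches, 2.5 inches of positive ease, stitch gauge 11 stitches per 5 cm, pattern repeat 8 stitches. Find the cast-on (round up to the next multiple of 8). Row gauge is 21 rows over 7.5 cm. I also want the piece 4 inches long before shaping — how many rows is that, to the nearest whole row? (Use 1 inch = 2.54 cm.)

Cast on 48 stitches; work 28 rows.

Finished = 6 + 2.5 = 8.5 inches.
8.5 inches × 2.54 = 21.59 cm.
11/5 = 2.2 sts per cm; 21.59 × 2.2 = 47.50 sts.
Next multiple of 8 → 48.
4 inches = 10.16 cm; × 2.8 = 28.45 → 28 rows.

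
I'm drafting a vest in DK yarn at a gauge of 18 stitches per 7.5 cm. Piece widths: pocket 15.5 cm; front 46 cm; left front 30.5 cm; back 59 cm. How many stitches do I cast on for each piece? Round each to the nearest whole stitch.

Rate = 18/7.5 = 2.4 sts per cm.
pocket: 15.5 × 2.4 = 37.20 → 37.
front: 46 × 2.4 = 110.40 → 110.
left front: 30.5 × 2.4 = 73.20 → 73.
back: 59 × 2.4 = 141.60 → 142.

pocket 37; front 110; left front 73; back 142.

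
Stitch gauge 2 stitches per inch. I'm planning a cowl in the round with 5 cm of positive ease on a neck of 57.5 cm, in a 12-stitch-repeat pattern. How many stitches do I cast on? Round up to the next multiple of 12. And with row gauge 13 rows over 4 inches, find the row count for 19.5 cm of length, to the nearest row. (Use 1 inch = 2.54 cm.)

Cast on 60 stitches; work 25 rows.

Finished = 57.5 + 5 = 62.5 cm.
62.5 cm × 1/2.54 = 24.61 inches.
2/1 = 2 sts per in; 24.61 × 2 = 49.21 sts.
Next multiple of 12 → 60.
19.5 cm = 7.68 inches; × 3.25 = 24.95 → 25 rows.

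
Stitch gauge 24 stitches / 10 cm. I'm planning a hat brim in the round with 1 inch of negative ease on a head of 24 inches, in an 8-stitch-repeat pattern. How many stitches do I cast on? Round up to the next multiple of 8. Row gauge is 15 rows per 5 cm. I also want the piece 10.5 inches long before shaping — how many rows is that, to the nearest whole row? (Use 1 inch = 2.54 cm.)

Cast on 144 stitches; work 80 rows.

Finished = 24 − 1 = 23 inches.
23 inches × 2.54 = 58.42 cm.
24/10 = 2.4 sts per cm; 58.42 × 2.4 = 140.21 sts.
Next multiple of 8 → 144.
10.5 inches = 26.67 cm; × 3 = 80.01 → 80 rows.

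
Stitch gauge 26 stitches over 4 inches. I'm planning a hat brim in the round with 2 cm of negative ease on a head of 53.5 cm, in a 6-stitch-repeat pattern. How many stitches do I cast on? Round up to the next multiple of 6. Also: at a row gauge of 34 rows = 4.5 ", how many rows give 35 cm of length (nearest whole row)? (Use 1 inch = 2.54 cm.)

Finished = 53.5 − 2 = 51.5 cm.
51.5 cm × 1/2.54 = 20.28 inches.
26/4 = 6.5 sts per in; 20.28 × 6.5 = 131.79 sts.
Next multiple of 6 → 132.
35 cm = 13.78 inches; × 7.556 = 104.11 → 104 rows.

Cast on 132 stitches; work 104 rows.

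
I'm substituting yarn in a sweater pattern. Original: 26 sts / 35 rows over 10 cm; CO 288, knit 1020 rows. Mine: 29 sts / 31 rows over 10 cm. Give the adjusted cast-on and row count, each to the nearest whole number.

Cast on 321 stitches; work 903 rows.

Stitches: 288 × 29/26 = 321.23 → 321.
Rows: 1020 × 31/35 = 903.43 → 903.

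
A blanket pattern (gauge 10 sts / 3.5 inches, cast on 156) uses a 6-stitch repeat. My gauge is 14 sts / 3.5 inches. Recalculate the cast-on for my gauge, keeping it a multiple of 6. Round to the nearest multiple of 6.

156 × 14 / 10 = 218.40.
Nearest multiple of 6: 216.

216 stitches.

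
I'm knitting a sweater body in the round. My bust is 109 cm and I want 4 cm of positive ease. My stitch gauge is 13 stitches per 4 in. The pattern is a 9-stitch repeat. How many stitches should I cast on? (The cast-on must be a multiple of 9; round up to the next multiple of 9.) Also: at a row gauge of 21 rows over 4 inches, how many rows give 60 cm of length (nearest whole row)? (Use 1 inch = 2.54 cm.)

Cast on 153 stitches; work 124 rows.

Finished = 109 + 4 = 113 cm.
113 cm × 1/2.54 = 44.49 inches.
13/4 = 3.25 sts per in; 44.49 × 3.25 = 144.59 sts.
Next multiple of 9 → 153.
60 cm = 23.62 inches; × 5.25 = 124.02 → 124 rows.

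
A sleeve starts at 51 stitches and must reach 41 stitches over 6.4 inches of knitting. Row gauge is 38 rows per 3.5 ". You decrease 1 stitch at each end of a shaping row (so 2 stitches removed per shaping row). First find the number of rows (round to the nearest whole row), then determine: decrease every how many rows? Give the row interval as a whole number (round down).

Rows = 6.4 × 10.857 = 69.5 → 69 rows.
Stitches to remove: 10 → 5 shaping rows (at 2 st each).
69 / 5 = 13.80 → every 13 rows.

Decrease every 13th row.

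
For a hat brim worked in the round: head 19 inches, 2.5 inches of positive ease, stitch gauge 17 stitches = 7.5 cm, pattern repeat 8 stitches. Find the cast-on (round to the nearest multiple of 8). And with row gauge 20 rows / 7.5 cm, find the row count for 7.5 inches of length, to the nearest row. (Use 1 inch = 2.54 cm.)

Cast on 120 stitches; work 51 rows.

Finished = 19 + 2.5 = 21.5 inches.
21.5 inches × 2.54 = 54.61 cm.
17/7.5 = 2.267 sts per cm; 54.61 × 2.267 = 123.78 sts.
Nearest multiple of 8 → 120.
7.5 inches = 19.05 cm; × 2.667 = 50.80 → 51 rows.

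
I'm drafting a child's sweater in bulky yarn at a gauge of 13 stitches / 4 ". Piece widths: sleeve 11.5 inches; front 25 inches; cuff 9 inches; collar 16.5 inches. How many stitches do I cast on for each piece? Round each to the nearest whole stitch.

Rate = 13/4 = 3.25 sts per in.
sleeve: 11.5 × 3.25 = 37.38 → 37.
front: 25 × 3.25 = 81.25 → 81.
cuff: 9 × 3.25 = 29.25 → 29.
collar: 16.5 × 3.25 = 53.62 → 54.

sleeve 37; front 81; cuff 29; collar 54.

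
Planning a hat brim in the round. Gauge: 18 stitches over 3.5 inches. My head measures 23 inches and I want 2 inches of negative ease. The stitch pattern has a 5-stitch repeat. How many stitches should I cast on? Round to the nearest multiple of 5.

Finished = 23 − 2 = 21 inches.
18 / 3.5 = 5.143 sts/in.
21 × 5.143 = 108.00 sts.
Nearest multiple of 5: 110.

CO 110 sts.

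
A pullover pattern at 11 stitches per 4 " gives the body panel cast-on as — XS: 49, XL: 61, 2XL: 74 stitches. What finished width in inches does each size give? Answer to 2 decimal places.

11/4 = 2.75 sts per in.
XS: 49 / 2.75 = 17.818 → 17.82 in.
XL: 61 / 2.75 = 22.182 → 22.18 in.
2XL: 74 / 2.75 = 26.909 → 26.91 in.

XS 17.82 inches; XL 22.18 inches; 2XL 26.91 inches.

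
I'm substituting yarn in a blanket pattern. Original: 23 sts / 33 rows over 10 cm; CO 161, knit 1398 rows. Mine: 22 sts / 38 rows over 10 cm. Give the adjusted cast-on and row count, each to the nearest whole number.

Cast on 154 stitches; work 1610 rows.

Stitches: 161 × 22/23 = 154.00 → 154.
Rows: 1398 × 38/33 = 1609.82 → 1610.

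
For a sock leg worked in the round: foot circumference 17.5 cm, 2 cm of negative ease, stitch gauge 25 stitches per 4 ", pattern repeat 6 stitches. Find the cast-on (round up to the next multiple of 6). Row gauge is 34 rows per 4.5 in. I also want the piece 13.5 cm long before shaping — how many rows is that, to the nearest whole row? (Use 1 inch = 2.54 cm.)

Finished = 17.5 − 2 = 15.5 cm.
15.5 cm × 1/2.54 = 6.10 inches.
25/4 = 6.25 sts per in; 6.10 × 6.25 = 38.14 sts.
Next multiple of 6 → 42.
13.5 cm = 5.31 inches; × 7.556 = 40.16 → 40 rows.

Cast on 42 stitches; work 40 rows.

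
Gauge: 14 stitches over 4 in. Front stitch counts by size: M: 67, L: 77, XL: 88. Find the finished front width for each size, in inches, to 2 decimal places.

14/4 = 3.5 sts per in.
M: 67 / 3.5 = 19.143 → 19.14 in.
L: 77 / 3.5 = 22.000 → 22.00 in.
XL: 88 / 3.5 = 25.143 → 25.14 in.

M 19.14 inches; L 22.00 inches; XL 25.14 inches.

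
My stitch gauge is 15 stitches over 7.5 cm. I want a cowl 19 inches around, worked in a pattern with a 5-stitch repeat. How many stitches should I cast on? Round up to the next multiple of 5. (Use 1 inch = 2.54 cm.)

100 stitches.

19 in = 19 × 2.54 = 48.26 cm.
15 / 7.5 = 2 sts/cm.
48.26 × 2 = 96.52 sts.
→ 100.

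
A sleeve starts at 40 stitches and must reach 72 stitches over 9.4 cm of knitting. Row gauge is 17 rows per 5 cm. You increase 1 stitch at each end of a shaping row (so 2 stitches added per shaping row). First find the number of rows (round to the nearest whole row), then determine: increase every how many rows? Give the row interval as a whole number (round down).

Rows = 9.4 × 3.4 = 32.0 → 32 rows.
Stitches to add: 32 → 16 shaping rows (at 2 st each).
32 / 16 = 2.00 → every 2 rows.

Increase every 2nd row.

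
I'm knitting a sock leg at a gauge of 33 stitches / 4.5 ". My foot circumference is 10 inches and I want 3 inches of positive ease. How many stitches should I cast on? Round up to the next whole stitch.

Cast on 96 stitches.

Finished = 10 + 3 = 13 in.
33 / 4.5 = 7.333 sts per inch.
13.00 × 7.333 = 95.33 sts.
→ 96 sts.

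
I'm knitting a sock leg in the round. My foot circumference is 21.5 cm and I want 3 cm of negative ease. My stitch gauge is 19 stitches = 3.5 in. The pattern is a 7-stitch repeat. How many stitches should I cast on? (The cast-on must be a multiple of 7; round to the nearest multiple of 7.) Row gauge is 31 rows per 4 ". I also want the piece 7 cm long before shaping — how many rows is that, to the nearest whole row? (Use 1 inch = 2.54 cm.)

Finished = 21.5 − 3 = 18.5 cm.
18.5 cm × 1/2.54 = 7.28 inches.
19/3.5 = 5.429 sts per in; 7.28 × 5.429 = 39.54 sts.
Nearest multiple of 7 → 42.
7 cm = 2.76 inches; × 7.75 = 21.36 → 21 rows.

Cast on 42 stitches; work 21 rows.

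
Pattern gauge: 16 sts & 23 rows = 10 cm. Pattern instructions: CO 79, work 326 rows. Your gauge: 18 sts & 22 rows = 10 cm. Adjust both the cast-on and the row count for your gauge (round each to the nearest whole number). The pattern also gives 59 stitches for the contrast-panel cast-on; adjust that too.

Cast on 89 stitches; work 312 rows; contrast-panel cast-on 66 stitches.

Stitches: 79 × 18/16 = 88.88 → 89.
Rows: 326 × 22/23 = 311.83 → 312.
contrast-panel cast-on: 59 × 18/16 = 66.38 → 66.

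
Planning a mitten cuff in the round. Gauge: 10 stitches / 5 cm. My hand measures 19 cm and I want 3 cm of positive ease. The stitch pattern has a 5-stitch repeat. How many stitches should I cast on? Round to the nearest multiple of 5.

Finished = 19 + 3 = 22 cm.
10 / 5 = 2 sts/cm.
22 × 2 = 44.00 sts.
Nearest multiple of 5: 45.

CO 45 sts.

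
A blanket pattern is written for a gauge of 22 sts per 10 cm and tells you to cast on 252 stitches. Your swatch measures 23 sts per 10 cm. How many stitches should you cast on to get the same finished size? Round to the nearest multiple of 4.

CO 264 sts.

Scale factor = 23 / 22 = 1.045.
252 × 23 / 22 = 263.45 sts.
→ 264 sts.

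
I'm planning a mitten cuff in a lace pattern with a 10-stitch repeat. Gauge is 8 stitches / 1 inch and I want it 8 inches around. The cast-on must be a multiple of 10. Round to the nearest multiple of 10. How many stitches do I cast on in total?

60 stitches.

8 / 1 = 8 sts per inch.
8 × 8 = 64.00 sts.
Nearest multiple of 10: 60.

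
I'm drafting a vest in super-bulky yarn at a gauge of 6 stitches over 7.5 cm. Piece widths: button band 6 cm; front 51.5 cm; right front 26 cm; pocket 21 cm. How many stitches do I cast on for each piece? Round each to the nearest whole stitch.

button band 5; front 41; right front 21; pocket 17.

Rate = 6/7.5 = 0.8 sts per cm.
button band: 6 × 0.8 = 4.80 → 5.
front: 51.5 × 0.8 = 41.20 → 41.
right front: 26 × 0.8 = 20.80 → 21.
pocket: 21 × 0.8 = 16.80 → 17.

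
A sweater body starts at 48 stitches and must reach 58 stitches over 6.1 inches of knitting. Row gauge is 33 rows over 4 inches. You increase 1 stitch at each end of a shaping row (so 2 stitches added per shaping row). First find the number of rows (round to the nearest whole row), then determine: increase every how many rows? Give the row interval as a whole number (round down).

Rows = 6.1 × 8.25 = 50.3 → 50 rows.
Stitches to add: 10 → 5 shaping rows (at 2 st each).
50 / 5 = 10.00 → every 10 rows.

Increase every 10th row.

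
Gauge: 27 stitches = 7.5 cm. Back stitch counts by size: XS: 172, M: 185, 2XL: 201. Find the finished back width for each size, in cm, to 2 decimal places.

27/7.5 = 3.6 sts per cm.
XS: 172 / 3.6 = 47.778 → 47.78 cm.
M: 185 / 3.6 = 51.389 → 51.39 cm.
2XL: 201 / 3.6 = 55.833 → 55.83 cm.

XS 47.78 cm; M 51.39 cm; 2XL 55.83 cm.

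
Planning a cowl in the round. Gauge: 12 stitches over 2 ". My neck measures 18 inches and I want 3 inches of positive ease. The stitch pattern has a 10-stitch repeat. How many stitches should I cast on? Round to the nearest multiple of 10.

CO 130 sts.

Finished = 18 + 3 = 21 inches.
12 / 2 = 6 sts/in.
21 × 6 = 126.00 sts.
Nearest multiple of 10: 130.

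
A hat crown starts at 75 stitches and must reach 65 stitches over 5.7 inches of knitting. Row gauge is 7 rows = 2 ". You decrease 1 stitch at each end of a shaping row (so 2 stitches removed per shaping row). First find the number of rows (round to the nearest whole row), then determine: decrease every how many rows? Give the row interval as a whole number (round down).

Decrease every 4th row.

Rows = 5.7 × 3.5 = 19.9 → 20 rows.
Stitches to remove: 10 → 5 shaping rows (at 2 st each).
20 / 5 = 4.00 → every 4 rows.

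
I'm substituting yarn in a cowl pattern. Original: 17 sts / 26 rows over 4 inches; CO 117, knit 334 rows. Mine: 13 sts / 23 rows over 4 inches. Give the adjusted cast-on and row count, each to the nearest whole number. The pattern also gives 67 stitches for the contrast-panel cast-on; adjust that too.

Stitches: 117 × 13/17 = 89.47 → 89.
Rows: 334 × 23/26 = 295.46 → 295.
contrast-panel cast-on: 67 × 13/17 = 51.24 → 51.

Cast on 89 stitches; work 295 rows; contrast-panel cast-on 51 stitches.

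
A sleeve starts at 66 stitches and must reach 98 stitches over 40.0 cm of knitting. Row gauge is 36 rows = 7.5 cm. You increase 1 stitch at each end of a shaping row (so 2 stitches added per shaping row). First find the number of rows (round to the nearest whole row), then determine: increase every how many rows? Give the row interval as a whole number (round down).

Increase every 12th row.

Rows = 40.0 × 4.8 = 192.0 → 192 rows.
Stitches to add: 32 → 16 shaping rows (at 2 st each).
192 / 16 = 12.00 → every 12 rows.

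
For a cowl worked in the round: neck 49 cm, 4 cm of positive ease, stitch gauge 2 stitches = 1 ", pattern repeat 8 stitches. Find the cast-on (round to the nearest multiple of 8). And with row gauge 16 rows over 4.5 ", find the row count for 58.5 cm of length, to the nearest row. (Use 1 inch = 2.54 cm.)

Finished = 49 + 4 = 53 cm.
53 cm × 1/2.54 = 20.87 inches.
2/1 = 2 sts per in; 20.87 × 2 = 41.73 sts.
Nearest multiple of 8 → 40.
58.5 cm = 23.03 inches; × 3.556 = 81.89 → 82 rows.

Cast on 40 stitches; work 82 rows.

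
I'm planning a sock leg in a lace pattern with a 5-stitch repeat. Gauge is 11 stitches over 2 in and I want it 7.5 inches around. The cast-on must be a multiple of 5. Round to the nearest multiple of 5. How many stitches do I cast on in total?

11 / 2 = 5.5 sts per inch.
7.5 × 5.5 = 41.25 sts.
Nearest multiple of 5: 40.

Cast on 40 stitches.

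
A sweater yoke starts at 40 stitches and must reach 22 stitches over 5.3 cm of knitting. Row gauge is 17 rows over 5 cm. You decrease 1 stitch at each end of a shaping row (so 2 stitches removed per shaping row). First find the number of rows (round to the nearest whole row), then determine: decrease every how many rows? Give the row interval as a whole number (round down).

Decrease every 2nd row.

Rows = 5.3 × 3.4 = 18.0 → 18 rows.
Stitches to remove: 18 → 9 shaping rows (at 2 st each).
18 / 9 = 2.00 → every 2 rows.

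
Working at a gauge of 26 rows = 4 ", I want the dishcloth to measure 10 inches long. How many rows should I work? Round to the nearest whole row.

26 rows / 4 in = 6.5 rows per inch.
10 × 6.5 = 65.00 rows.

Knit 65 rows.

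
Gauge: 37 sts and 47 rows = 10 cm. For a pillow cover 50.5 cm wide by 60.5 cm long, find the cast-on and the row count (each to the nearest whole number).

Stitch gauge = 37/10 = 3.7 sts/cm; 50.5 × 3.7 = 186.85 → 187 sts.
Row gauge = 47/10 = 4.7 rows/cm; 60.5 × 4.7 = 284.35 → 284 rows.

Cast on 187 stitches and work 284 rows.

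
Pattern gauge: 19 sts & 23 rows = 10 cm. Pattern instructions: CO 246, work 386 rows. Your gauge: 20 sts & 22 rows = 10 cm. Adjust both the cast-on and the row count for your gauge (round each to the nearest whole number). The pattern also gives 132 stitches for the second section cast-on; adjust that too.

Cast on 259 stitches; work 369 rows; second section cast-on 139 stitches.

Stitches: 246 × 20/19 = 258.95 → 259.
Rows: 386 × 22/23 = 369.22 → 369.
second section cast-on: 132 × 20/19 = 138.95 → 139.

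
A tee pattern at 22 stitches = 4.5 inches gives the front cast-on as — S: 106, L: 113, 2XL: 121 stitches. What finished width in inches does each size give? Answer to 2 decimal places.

S 21.68 inches; L 23.11 inches; 2XL 24.75 inches.

22/4.5 = 4.889 sts per in.
S: 106 / 4.889 = 21.682 → 21.68 in.
L: 113 / 4.889 = 23.114 → 23.11 in.
2XL: 121 / 4.889 = 24.750 → 24.75 in.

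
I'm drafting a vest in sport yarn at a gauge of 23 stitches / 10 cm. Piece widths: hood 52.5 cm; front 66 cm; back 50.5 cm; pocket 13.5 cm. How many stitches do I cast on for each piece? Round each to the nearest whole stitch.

hood 121; front 152; back 116; pocket 31.

Rate = 23/10 = 2.3 sts per cm.
hood: 52.5 × 2.3 = 120.75 → 121.
front: 66 × 2.3 = 151.80 → 152.
back: 50.5 × 2.3 = 116.15 → 116.
pocket: 13.5 × 2.3 = 31.05 → 31.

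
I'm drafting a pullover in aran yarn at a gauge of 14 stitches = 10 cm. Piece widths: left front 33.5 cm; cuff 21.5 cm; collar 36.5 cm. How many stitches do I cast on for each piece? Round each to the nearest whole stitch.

Rate = 14/10 = 1.4 sts per cm.
left front: 33.5 × 1.4 = 46.90 → 47.
cuff: 21.5 × 1.4 = 30.10 → 30.
collar: 36.5 × 1.4 = 51.10 → 51.

left front 47; cuff 30; collar 51.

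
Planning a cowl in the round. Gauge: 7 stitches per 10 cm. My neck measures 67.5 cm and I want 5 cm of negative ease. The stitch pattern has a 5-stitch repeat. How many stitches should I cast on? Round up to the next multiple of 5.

Finished = 67.5 − 5 = 62.5 cm.
7 / 10 = 0.7 sts/cm.
62.5 × 0.7 = 43.75 sts.
Next multiple of 5: 45.

45 stitches.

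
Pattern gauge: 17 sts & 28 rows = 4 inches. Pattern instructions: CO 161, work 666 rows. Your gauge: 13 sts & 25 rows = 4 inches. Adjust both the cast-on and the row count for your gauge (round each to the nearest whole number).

Stitches: 161 × 13/17 = 123.12 → 123.
Rows: 666 × 25/28 = 594.64 → 595.

Cast on 123 stitches; work 595 rows.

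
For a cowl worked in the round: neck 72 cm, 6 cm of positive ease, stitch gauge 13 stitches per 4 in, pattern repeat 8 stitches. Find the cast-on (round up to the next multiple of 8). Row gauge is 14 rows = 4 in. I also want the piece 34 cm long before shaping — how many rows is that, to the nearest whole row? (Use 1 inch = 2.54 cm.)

Cast on 104 stitches; work 47 rows.

Finished = 72 + 6 = 78 cm.
78 cm × 1/2.54 = 30.71 inches.
13/4 = 3.25 sts per in; 30.71 × 3.25 = 99.80 sts.
Next multiple of 8 → 104.
34 cm = 13.39 inches; × 3.5 = 46.85 → 47 rows.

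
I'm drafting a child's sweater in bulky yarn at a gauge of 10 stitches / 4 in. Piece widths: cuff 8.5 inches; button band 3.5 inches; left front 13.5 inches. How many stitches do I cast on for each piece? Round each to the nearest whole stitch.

Rate = 10/4 = 2.5 sts per in.
cuff: 8.5 × 2.5 = 21.25 → 21.
button band: 3.5 × 2.5 = 8.75 → 9.
left front: 13.5 × 2.5 = 33.75 → 34.

cuff 21; button band 9; left front 34.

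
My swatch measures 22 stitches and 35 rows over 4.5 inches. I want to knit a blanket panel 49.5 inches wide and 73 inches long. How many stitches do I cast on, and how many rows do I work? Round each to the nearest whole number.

Stitch gauge = 22/4.5 = 4.889 sts/in; 49.5 × 4.889 = 242.00 → 242 sts.
Row gauge = 35/4.5 = 7.778 rows/in; 73 × 7.778 = 567.78 → 568 rows.

Cast on 242 stitches and work 568 rows.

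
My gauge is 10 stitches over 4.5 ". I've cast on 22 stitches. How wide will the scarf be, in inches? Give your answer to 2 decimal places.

9.90 inches.

10 stitches / 4.5 inch = 2.222 stitches per inch.
22 / 2.222 = 9.900 inches.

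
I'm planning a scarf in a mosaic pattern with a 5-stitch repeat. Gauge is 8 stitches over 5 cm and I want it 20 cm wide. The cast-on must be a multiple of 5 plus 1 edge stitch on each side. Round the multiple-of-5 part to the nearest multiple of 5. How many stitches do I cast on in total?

32 stitches.

8 / 5 = 1.6 sts per cm.
20 × 1.6 = 32.00 sts.
Less 2 edge sts → 30.00 for the repeat.
Nearest multiple of 5: 30.
Add back 2 edge sts → 32.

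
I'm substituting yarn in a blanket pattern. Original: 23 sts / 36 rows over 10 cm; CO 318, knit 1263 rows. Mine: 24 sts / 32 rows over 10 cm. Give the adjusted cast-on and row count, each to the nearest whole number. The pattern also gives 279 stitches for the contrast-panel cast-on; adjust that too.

Stitches: 318 × 24/23 = 331.83 → 332.
Rows: 1263 × 32/36 = 1122.67 → 1123.
contrast-panel cast-on: 279 × 24/23 = 291.13 → 291.

Cast on 332 stitches; work 1123 rows; contrast-panel cast-on 291 stitches.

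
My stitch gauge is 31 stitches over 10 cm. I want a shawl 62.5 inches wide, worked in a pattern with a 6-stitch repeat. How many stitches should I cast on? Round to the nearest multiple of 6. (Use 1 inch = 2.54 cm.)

Cast on 492 stitches.

62.5 in = 62.5 × 2.54 = 158.75 cm.
31 / 10 = 3.1 sts/cm.
158.75 × 3.1 = 492.12 sts.
→ 492.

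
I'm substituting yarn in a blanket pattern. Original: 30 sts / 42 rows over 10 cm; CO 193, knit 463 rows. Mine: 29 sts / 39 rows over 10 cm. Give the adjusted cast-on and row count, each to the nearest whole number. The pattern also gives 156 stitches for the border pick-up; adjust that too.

Cast on 187 stitches; work 430 rows; border pick-up 151 stitches.

Stitches: 193 × 29/30 = 186.57 → 187.
Rows: 463 × 39/42 = 429.93 → 430.
border pick-up: 156 × 29/30 = 150.80 → 151.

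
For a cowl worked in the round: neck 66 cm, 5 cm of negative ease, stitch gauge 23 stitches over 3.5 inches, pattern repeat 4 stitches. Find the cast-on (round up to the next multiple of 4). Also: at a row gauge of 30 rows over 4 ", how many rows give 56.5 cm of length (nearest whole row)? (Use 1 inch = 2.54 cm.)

Cast on 160 stitches; work 167 rows.

Finished = 66 − 5 = 61 cm.
61 cm × 1/2.54 = 24.02 inches.
23/3.5 = 6.571 sts per in; 24.02 × 6.571 = 157.82 sts.
Next multiple of 4 → 160.
56.5 cm = 22.24 inches; × 7.5 = 166.83 → 167 rows.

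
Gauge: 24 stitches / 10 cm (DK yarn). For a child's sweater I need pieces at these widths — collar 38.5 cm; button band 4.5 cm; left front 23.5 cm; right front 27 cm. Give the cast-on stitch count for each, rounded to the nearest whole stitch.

collar 92; button band 11; left front 56; right front 65.

Rate = 24/10 = 2.4 sts per cm.
collar: 38.5 × 2.4 = 92.40 → 92.
button band: 4.5 × 2.4 = 10.80 → 11.
left front: 23.5 × 2.4 = 56.40 → 56.
right front: 27 × 2.4 = 64.80 → 65.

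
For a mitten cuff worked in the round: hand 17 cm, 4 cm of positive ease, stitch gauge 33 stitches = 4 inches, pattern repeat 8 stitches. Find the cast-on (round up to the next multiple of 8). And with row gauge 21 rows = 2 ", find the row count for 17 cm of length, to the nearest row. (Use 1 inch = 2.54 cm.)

Finished = 17 + 4 = 21 cm.
21 cm × 1/2.54 = 8.27 inches.
33/4 = 8.25 sts per in; 8.27 × 8.25 = 68.21 sts.
Next multiple of 8 → 72.
17 cm = 6.69 inches; × 10.5 = 70.28 → 70 rows.

Cast on 72 stitches; work 70 rows.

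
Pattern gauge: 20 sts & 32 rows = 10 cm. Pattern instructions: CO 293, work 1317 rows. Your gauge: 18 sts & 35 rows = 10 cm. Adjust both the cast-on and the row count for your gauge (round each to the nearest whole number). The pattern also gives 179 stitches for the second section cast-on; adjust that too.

Cast on 264 stitches; work 1440 rows; second section cast-on 161 stitches.

Stitches: 293 × 18/20 = 263.70 → 264.
Rows: 1317 × 35/32 = 1440.47 → 1440.
second section cast-on: 179 × 18/20 = 161.10 → 161.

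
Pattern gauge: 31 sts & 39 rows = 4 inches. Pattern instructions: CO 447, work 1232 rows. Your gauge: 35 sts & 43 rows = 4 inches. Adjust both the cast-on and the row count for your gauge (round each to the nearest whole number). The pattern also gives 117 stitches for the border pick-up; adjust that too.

Cast on 505 stitches; work 1358 rows; border pick-up 132 stitches.

Stitches: 447 × 35/31 = 504.68 → 505.
Rows: 1232 × 43/39 = 1358.36 → 1358.
border pick-up: 117 × 35/31 = 132.10 → 132.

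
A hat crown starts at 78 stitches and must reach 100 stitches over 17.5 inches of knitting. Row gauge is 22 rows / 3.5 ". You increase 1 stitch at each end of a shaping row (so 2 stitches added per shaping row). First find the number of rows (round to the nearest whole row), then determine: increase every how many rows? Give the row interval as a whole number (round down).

Rows = 17.5 × 6.286 = 110.0 → 110 rows.
Stitches to add: 22 → 11 shaping rows (at 2 st each).
110 / 11 = 10.00 → every 10 rows.

Increase every 10th row.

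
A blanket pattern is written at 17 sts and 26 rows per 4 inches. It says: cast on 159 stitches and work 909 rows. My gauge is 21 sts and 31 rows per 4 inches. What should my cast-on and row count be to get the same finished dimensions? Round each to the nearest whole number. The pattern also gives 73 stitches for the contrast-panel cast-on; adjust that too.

Stitches: 159 × 21/17 = 196.41 → 196.
Rows: 909 × 31/26 = 1083.81 → 1084.
contrast-panel cast-on: 73 × 21/17 = 90.18 → 90.

Cast on 196 stitches; work 1084 rows; contrast-panel cast-on 90 stitches.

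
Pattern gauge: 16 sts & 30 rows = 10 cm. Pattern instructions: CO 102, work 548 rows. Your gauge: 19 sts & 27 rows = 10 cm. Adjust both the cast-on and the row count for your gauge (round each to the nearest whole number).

Cast on 121 stitches; work 493 rows.

Stitches: 102 × 19/16 = 121.12 → 121.
Rows: 548 × 27/30 = 493.20 → 493.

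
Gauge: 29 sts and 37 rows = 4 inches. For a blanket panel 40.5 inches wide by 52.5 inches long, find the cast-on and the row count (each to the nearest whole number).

Stitch gauge = 29/4 = 7.25 sts/in; 40.5 × 7.25 = 293.62 → 294 sts.
Row gauge = 37/4 = 9.25 rows/in; 52.5 × 9.25 = 485.62 → 486 rows.

Cast on 294 stitches and work 486 rows.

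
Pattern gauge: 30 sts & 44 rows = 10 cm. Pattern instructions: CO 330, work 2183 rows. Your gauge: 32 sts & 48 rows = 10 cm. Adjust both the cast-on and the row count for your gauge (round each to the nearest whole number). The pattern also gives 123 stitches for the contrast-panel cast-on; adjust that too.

Stitches: 330 × 32/30 = 352.00 → 352.
Rows: 2183 × 48/44 = 2381.45 → 2381.
contrast-panel cast-on: 123 × 32/30 = 131.20 → 131.

Cast on 352 stitches; work 2381 rows; contrast-panel cast-on 131 stitches.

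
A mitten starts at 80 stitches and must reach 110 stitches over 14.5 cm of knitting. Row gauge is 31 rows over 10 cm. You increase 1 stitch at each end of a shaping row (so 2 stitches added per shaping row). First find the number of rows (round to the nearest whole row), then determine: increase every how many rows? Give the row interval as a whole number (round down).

Rows = 14.5 × 3.1 = 45.0 → 45 rows.
Stitches to add: 30 → 15 shaping rows (at 2 st each).
45 / 15 = 3.00 → every 3 rows.

Increase every 3rd row.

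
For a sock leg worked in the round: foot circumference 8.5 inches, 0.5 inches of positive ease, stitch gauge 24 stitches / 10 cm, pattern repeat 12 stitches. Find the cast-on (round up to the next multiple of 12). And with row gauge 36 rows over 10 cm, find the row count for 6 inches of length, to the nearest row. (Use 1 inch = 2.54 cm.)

Cast on 60 stitches; work 55 rows.

Finished = 8.5 + 0.5 = 9 inches.
9 inches × 2.54 = 22.86 cm.
24/10 = 2.4 sts per cm; 22.86 × 2.4 = 54.86 sts.
Next multiple of 12 → 60.
6 inches = 15.24 cm; × 3.6 = 54.86 → 55 rows.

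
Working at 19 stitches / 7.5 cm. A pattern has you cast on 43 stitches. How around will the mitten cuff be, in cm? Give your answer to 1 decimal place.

19 stitches / 7.5 cm = 2.533 stitches per cm.
43 / 2.533 = 16.97 cm.

17.0 cm.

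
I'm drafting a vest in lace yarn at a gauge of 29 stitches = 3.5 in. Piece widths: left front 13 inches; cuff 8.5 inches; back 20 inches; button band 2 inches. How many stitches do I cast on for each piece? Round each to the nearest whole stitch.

left front 108; cuff 70; back 166; button band 17.

Rate = 29/3.5 = 8.286 sts per in.
left front: 13 × 8.286 = 107.71 → 108.
cuff: 8.5 × 8.286 = 70.43 → 70.
back: 20 × 8.286 = 165.71 → 166.
button band: 2 × 8.286 = 16.57 → 17.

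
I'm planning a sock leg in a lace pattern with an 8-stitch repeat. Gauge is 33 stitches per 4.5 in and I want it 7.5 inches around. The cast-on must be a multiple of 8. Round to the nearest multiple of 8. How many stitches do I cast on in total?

33 / 4.5 = 7.333 sts per inch.
7.5 × 7.333 = 55.00 sts.
Nearest multiple of 8: 56.

Cast on 56 stitches.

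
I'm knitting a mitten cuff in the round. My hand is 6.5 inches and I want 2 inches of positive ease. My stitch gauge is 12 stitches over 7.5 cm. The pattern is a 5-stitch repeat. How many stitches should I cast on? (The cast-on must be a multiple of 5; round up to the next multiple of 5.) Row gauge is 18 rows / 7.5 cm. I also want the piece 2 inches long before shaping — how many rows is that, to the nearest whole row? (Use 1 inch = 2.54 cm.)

Cast on 35 stitches; work 12 rows.

Finished = 6.5 + 2 = 8.5 inches.
8.5 inches × 2.54 = 21.59 cm.
12/7.5 = 1.6 sts per cm; 21.59 × 1.6 = 34.54 sts.
Next multiple of 5 → 35.
2 inches = 5.08 cm; × 2.4 = 12.19 → 12 rows.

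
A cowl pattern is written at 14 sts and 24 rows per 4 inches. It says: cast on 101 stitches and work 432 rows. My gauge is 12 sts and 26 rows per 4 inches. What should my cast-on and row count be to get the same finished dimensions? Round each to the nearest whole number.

Stitches: 101 × 12/14 = 86.57 → 87.
Rows: 432 × 26/24 = 468.00 → 468.

Cast on 87 stitches; work 468 rows.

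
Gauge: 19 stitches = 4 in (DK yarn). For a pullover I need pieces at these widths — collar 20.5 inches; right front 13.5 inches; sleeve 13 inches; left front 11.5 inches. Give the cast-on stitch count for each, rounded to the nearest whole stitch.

collar 97; right front 64; sleeve 62; left front 55.

Rate = 19/4 = 4.75 sts per in.
collar: 20.5 × 4.75 = 97.38 → 97.
right front: 13.5 × 4.75 = 64.12 → 64.
sleeve: 13 × 4.75 = 61.75 → 62.
left front: 11.5 × 4.75 = 54.62 → 55.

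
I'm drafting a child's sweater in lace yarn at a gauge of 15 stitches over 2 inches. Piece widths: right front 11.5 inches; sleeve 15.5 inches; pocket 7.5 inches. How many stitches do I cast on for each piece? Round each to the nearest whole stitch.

Rate = 15/2 = 7.5 sts per in.
right front: 11.5 × 7.5 = 86.25 → 86.
sleeve: 15.5 × 7.5 = 116.25 → 116.
pocket: 7.5 × 7.5 = 56.25 → 56.

right front 86; sleeve 116; pocket 56.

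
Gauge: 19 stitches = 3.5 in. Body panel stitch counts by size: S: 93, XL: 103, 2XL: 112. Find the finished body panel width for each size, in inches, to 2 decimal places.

19/3.5 = 5.429 sts per in.
S: 93 / 5.429 = 17.132 → 17.13 in.
XL: 103 / 5.429 = 18.974 → 18.97 in.
2XL: 112 / 5.429 = 20.632 → 20.63 in.

S 17.13 inches; XL 18.97 inches; 2XL 20.63 inches.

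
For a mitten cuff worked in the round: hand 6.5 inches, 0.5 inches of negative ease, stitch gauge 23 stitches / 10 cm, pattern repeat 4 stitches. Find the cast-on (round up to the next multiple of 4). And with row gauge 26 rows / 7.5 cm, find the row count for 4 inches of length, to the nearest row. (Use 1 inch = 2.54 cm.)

Finished = 6.5 − 0.5 = 6 inches.
6 inches × 2.54 = 15.24 cm.
23/10 = 2.3 sts per cm; 15.24 × 2.3 = 35.05 sts.
Next multiple of 4 → 36.
4 inches = 10.16 cm; × 3.467 = 35.22 → 35 rows.

Cast on 36 stitches; work 35 rows.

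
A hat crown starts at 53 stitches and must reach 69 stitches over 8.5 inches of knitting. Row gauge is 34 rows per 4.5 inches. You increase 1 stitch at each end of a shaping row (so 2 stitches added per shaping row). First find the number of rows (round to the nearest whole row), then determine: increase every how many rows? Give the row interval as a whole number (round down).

Increase every 8th row.

Rows = 8.5 × 7.556 = 64.2 → 64 rows.
Stitches to add: 16 → 8 shaping rows (at 2 st each).
64 / 8 = 8.00 → every 8 rows.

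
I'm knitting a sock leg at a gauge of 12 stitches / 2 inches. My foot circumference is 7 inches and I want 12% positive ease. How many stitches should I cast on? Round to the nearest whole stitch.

Finished = 7 × 1.12 = 7.84 in.
12 / 2 = 6 sts per inch.
7.84 × 6 = 47.04 sts.
→ 47 sts.

Cast on 47 stitches.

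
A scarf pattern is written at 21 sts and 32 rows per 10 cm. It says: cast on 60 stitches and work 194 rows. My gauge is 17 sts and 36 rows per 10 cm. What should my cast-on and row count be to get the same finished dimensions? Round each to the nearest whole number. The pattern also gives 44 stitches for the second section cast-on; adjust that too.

Stitches: 60 × 17/21 = 48.57 → 49.
Rows: 194 × 36/32 = 218.25 → 218.
second section cast-on: 44 × 17/21 = 35.62 → 36.

Cast on 49 stitches; work 218 rows; second section cast-on 36 stitches.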